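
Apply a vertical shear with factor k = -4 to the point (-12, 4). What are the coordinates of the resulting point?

Shear matrix for vertical shear with factor k = -4:
[[1, 0], [-4, 1]]
Result: (-12, 4) → (-12, 52)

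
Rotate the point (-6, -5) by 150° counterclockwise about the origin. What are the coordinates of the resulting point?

Rotation matrix for 150°: [[cos 150°, -sin 150°], [sin 150°, cos 150°]] ≈ [[-0.866025, -0.500000], [0.500000, -0.866025]]
[[-0.866025, -0.500000], [0.500000, -0.866025]] × [-6, -5]ᵀ ≈ [7.6962, 1.3301]ᵀ
Result: (7.6962, 1.3301)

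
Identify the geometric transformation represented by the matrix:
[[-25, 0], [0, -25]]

This matrix represents: uniform scaling by factor -25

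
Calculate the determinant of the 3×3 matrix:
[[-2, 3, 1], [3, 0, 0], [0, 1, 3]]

Expansion along first row:
det = -2·det([[0,0],[1,3]]) - 3·det([[3,0],[0,3]]) + 1·det([[3,0],[0,1]])
    = -2·(0·3 - 0·1) - 3·(3·3 - 0·0) + 1·(3·1 - 0·0)
    = -2·0 - 3·9 + 1·3
    = 0 + -27 + 3 = -24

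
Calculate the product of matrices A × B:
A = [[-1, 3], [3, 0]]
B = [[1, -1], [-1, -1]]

Matrix multiplication:
C[0][0] = -1×1 + 3×-1 = -4
C[0][1] = -1×-1 + 3×-1 = -2
C[1][0] = 3×1 + 0×-1 = 3
C[1][1] = 3×-1 + 0×-1 = -3
Result: [[-4, -2], [3, -3]]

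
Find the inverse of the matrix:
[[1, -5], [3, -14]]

For [[a,b],[c,d]], inverse = (1/det)·[[d,-b],[-c,a]]
det = (1)(-14) - (-5)(3) = -14 - -15 = 1
Inverse = [[-14, 5], [-3, 1]]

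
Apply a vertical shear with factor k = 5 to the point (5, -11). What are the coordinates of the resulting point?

Shear matrix for vertical shear with factor k = 5:
[[1, 0], [5, 1]]
Result: (5, -11) → (5, 14)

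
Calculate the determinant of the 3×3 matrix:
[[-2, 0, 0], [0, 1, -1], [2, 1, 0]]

Expansion along first row:
det = -2·det([[1,-1],[1,0]]) - 0·det([[0,-1],[2,0]]) + 0·det([[0,1],[2,1]])
    = -2·(1·0 - -1·1) - 0·(0·0 - -1·2) + 0·(0·1 - 1·2)
    = -2·1 - 0·2 + 0·-2
    = -2 + 0 + 0 = -2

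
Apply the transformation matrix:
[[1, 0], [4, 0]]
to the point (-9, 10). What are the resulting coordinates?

Matrix multiplication:
[[1, 0], [4, 0]] × [-9, 10]ᵀ
= [(1)(-9) + (0)(10), (4)(-9) + (0)(10)]ᵀ
= [-9, -36]ᵀ
Result: (-9, -36)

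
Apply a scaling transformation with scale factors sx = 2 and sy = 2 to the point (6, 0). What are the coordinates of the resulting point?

Scaling matrix:
[[2, 0], [0, 2]]
Result: (6 × 2, 0 × 2) = (12, 0)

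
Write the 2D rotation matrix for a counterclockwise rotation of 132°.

Rotation matrix formula: [[cos θ, -sin θ], [sin θ, cos θ]]
For θ = 132°:
cos(132°) = -0.6691
sin(132°) = 0.7431
Result: [[-0.6691, -0.7431], [0.7431, -0.6691]]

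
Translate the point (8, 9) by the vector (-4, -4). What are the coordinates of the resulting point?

Translation by (-4, -4) (homogeneous matrix [[1, 0, -4], [0, 1, -4], [0, 0, 1]]):
x' = 8 + -4 = 4
y' = 9 + -4 = 5
Result: (4, 5)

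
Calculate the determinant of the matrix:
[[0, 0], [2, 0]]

For a 2×2 matrix [[a, b], [c, d]], det = ad - bc
det = (0)(0) - (0)(2) = 0 - 0 = 0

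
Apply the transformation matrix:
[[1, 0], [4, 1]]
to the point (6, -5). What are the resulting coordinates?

Matrix multiplication:
[[1, 0], [4, 1]] × [6, -5]ᵀ
= [(1)(6) + (0)(-5), (4)(6) + (1)(-5)]ᵀ
= [6, 19]ᵀ
Result: (6, 19)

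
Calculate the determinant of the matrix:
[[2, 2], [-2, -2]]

For a 2×2 matrix [[a, b], [c, d]], det = ad - bc
det = (2)(-2) - (2)(-2) = -4 - -4 = 0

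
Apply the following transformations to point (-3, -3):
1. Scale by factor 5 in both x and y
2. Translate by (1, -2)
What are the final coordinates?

Step 1: Scale (-3, -3) by 5 → (-15, -15)
Step 2: Translate by (1, -2) → (-14, -17)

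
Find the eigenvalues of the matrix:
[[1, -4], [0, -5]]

Characteristic equation: det(A - λI) = 0
λ² - (trace)λ + (det) = 0
trace = 1 + -5 = -4, det = (1)(-5) - (-4)(0) = -5
λ² - (-4)λ + (-5) = 0
λ = (-4 ± √((-4)² - 4·(-5))) / 2 = (-4 ± √36) / 2
Solving: λ = -5, 1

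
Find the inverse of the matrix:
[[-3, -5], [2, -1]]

For [[a,b],[c,d]], inverse = (1/det)·[[d,-b],[-c,a]]
det = (-3)(-1) - (-5)(2) = 3 - -10 = 13
Inverse = (1/13)·[[-1, 5], [-2, -3]]
= [[-1/13, 5/13], [-2/13, -3/13]]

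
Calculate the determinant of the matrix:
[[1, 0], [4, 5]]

For a 2×2 matrix [[a, b], [c, d]], det = ad - bc
det = (1)(5) - (0)(4) = 5 - 0 = 5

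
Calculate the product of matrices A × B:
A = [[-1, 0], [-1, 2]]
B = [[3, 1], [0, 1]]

Matrix multiplication:
C[0][0] = -1×3 + 0×0 = -3
C[0][1] = -1×1 + 0×1 = -1
C[1][0] = -1×3 + 2×0 = -3
C[1][1] = -1×1 + 2×1 = 1
Result: [[-3, -1], [-3, 1]]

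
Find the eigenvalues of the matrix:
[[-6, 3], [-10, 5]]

Characteristic equation: det(A - λI) = 0
λ² - (trace)λ + (det) = 0
trace = -6 + 5 = -1, det = (-6)(5) - (3)(-10) = 0
λ² - (-1)λ + (0) = 0
λ = (-1 ± √((-1)² - 4·(0))) / 2 = (-1 ± √1) / 2
Solving: λ = -1, 0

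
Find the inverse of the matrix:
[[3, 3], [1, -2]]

For [[a,b],[c,d]], inverse = (1/det)·[[d,-b],[-c,a]]
det = (3)(-2) - (3)(1) = -6 - 3 = -9
Inverse = (1/-9)·[[-2, -3], [-1, 3]]
= [[2/9, 1/3], [1/9, -1/3]]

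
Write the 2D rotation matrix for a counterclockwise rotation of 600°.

Rotation matrix formula: [[cos θ, -sin θ], [sin θ, cos θ]]
For θ = 600°:
cos(600°) = -1/2
sin(600°) = -√3/2
Result: [[-1/2, √3/2], [-√3/2, -1/2]]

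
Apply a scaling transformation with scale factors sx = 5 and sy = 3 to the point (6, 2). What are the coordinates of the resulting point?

Scaling matrix:
[[5, 0], [0, 3]]
Result: (6 × 5, 2 × 3) = (30, 6)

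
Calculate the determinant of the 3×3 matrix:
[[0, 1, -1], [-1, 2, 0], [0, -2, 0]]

Expansion along first row:
det = 0·det([[2,0],[-2,0]]) - 1·det([[-1,0],[0,0]]) + -1·det([[-1,2],[0,-2]])
    = 0·(2·0 - 0·-2) - 1·(-1·0 - 0·0) + -1·(-1·-2 - 2·0)
    = 0·0 - 1·0 + -1·2
    = 0 + 0 + -2 = -2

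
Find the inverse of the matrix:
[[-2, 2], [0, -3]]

For [[a,b],[c,d]], inverse = (1/det)·[[d,-b],[-c,a]]
det = (-2)(-3) - (2)(0) = 6 - 0 = 6
Inverse = (1/6)·[[-3, -2], [0, -2]]
= [[-1/2, -1/3], [0, -1/3]]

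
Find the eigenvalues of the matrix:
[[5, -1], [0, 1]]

Characteristic equation: det(A - λI) = 0
λ² - (trace)λ + (det) = 0
trace = 5 + 1 = 6, det = (5)(1) - (-1)(0) = 5
λ² - (6)λ + (5) = 0
λ = (6 ± √((6)² - 4·(5))) / 2 = (6 ± √16) / 2
Solving: λ = 1, 5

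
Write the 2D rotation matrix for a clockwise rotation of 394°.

Rotation matrix formula: [[cos θ, -sin θ], [sin θ, cos θ]]
A clockwise rotation by 394° is equivalent to a counterclockwise rotation by -394°.
For θ = -394°:
cos(-394°) = 0.8290
sin(-394°) = -0.5592
Result: [[0.8290, 0.5592], [-0.5592, 0.8290]]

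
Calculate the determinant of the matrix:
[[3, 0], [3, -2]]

For a 2×2 matrix [[a, b], [c, d]], det = ad - bc
det = (3)(-2) - (0)(3) = -6 - 0 = -6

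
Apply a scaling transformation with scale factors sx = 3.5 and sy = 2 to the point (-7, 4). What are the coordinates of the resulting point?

Scaling matrix:
[[3.50, 0], [0, 2]]
Result: (-7 × 3.5, 4 × 2) = (-24.5, 8)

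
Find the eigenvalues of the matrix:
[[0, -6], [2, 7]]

Characteristic equation: det(A - λI) = 0
λ² - (trace)λ + (det) = 0
trace = 0 + 7 = 7, det = (0)(7) - (-6)(2) = 12
λ² - (7)λ + (12) = 0
λ = (7 ± √((7)² - 4·(12))) / 2 = (7 ± √1) / 2
Solving: λ = 3, 4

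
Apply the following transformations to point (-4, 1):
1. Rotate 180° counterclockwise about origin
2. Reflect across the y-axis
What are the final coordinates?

Step 1: Rotate 180° → (4, -1)
Step 2: Reflect across y-axis → (-4, -1)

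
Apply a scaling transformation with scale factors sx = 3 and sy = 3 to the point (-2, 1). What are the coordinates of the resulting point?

Scaling matrix:
[[3, 0], [0, 3]]
Result: (-2 × 3, 1 × 3) = (-6, 3)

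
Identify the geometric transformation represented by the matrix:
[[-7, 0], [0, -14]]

This matrix represents: non-uniform scaling by sx = -7, sy = -14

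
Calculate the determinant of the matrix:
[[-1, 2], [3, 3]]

For a 2×2 matrix [[a, b], [c, d]], det = ad - bc
det = (-1)(3) - (2)(3) = -3 - 6 = -9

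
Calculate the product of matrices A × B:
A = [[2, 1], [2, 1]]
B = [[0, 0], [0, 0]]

Matrix multiplication:
C[0][0] = 2×0 + 1×0 = 0
C[0][1] = 2×0 + 1×0 = 0
C[1][0] = 2×0 + 1×0 = 0
C[1][1] = 2×0 + 1×0 = 0
Result: [[0, 0], [0, 0]]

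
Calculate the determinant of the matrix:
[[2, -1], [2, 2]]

For a 2×2 matrix [[a, b], [c, d]], det = ad - bc
det = (2)(2) - (-1)(2) = 4 - -2 = 6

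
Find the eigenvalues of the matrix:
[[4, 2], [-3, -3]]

Characteristic equation: det(A - λI) = 0
λ² - (trace)λ + (det) = 0
trace = 4 + -3 = 1, det = (4)(-3) - (2)(-3) = -6
λ² - (1)λ + (-6) = 0
λ = (1 ± √((1)² - 4·(-6))) / 2 = (1 ± √25) / 2
Solving: λ = -2, 3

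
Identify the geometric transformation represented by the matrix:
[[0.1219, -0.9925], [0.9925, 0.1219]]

This matrix represents: rotation by 83° counterclockwise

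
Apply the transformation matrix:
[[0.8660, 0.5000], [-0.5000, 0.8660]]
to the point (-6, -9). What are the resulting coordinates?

Matrix multiplication:
[[0.8660, 0.5000], [-0.5000, 0.8660]] × [-6, -9]ᵀ
= [(0.8660)(-6) + (0.5000)(-9), (-0.5000)(-6) + (0.8660)(-9)]ᵀ
= [-9.6960, -4.7940]ᵀ
Result: (-9.6960, -4.7940)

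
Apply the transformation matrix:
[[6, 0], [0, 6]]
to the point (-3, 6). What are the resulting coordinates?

Matrix multiplication:
[[6, 0], [0, 6]] × [-3, 6]ᵀ
= [(6)(-3) + (0)(6), (0)(-3) + (6)(6)]ᵀ
= [-18, 36]ᵀ
Result: (-18, 36)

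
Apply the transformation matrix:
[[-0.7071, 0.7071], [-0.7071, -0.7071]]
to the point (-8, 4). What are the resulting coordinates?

Matrix multiplication:
[[-0.7071, 0.7071], [-0.7071, -0.7071]] × [-8, 4]ᵀ
= [(-0.7071)(-8) + (0.7071)(4), (-0.7071)(-8) + (-0.7071)(4)]ᵀ
= [8.4852, 2.8284]ᵀ
Result: (8.4852, 2.8284)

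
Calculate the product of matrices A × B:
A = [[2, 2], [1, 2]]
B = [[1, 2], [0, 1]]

Matrix multiplication:
C[0][0] = 2×1 + 2×0 = 2
C[0][1] = 2×2 + 2×1 = 6
C[1][0] = 1×1 + 2×0 = 1
C[1][1] = 1×2 + 2×1 = 4
Result: [[2, 6], [1, 4]]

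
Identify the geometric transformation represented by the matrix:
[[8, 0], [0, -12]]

This matrix represents: non-uniform scaling by sx = 8, sy = -12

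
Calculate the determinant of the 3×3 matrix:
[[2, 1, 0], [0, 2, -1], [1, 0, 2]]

Expansion along first row:
det = 2·det([[2,-1],[0,2]]) - 1·det([[0,-1],[1,2]]) + 0·det([[0,2],[1,0]])
    = 2·(2·2 - -1·0) - 1·(0·2 - -1·1) + 0·(0·0 - 2·1)
    = 2·4 - 1·1 + 0·-2
    = 8 + -1 + 0 = 7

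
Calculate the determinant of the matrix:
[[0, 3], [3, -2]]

For a 2×2 matrix [[a, b], [c, d]], det = ad - bc
det = (0)(-2) - (3)(3) = 0 - 9 = -9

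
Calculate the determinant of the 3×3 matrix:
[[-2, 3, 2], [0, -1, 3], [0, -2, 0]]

Expansion along first row:
det = -2·det([[-1,3],[-2,0]]) - 3·det([[0,3],[0,0]]) + 2·det([[0,-1],[0,-2]])
    = -2·(-1·0 - 3·-2) - 3·(0·0 - 3·0) + 2·(0·-2 - -1·0)
    = -2·6 - 3·0 + 2·0
    = -12 + 0 + 0 = -12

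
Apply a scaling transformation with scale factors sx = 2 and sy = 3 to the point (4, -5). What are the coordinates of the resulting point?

Scaling matrix:
[[2, 0], [0, 3]]
Result: (4 × 2, -5 × 3) = (8, -15)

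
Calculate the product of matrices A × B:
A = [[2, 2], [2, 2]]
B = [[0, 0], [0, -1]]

Matrix multiplication:
C[0][0] = 2×0 + 2×0 = 0
C[0][1] = 2×0 + 2×-1 = -2
C[1][0] = 2×0 + 2×0 = 0
C[1][1] = 2×0 + 2×-1 = -2
Result: [[0, -2], [0, -2]]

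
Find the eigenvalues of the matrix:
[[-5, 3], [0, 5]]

Characteristic equation: det(A - λI) = 0
λ² - (trace)λ + (det) = 0
trace = -5 + 5 = 0, det = (-5)(5) - (3)(0) = -25
λ² - (0)λ + (-25) = 0
λ = (0 ± √((0)² - 4·(-25))) / 2 = (0 ± √100) / 2
Solving: λ = -5, 5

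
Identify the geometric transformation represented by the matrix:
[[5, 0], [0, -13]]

This matrix represents: non-uniform scaling by sx = 5, sy = -13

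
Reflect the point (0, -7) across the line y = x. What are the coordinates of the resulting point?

Reflection across line y = x: (0, -7) → (-7, 0)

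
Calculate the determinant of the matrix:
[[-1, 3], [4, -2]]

For a 2×2 matrix [[a, b], [c, d]], det = ad - bc
det = (-1)(-2) - (3)(4) = 2 - 12 = -10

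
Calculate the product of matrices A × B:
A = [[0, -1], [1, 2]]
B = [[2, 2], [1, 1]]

Matrix multiplication:
C[0][0] = 0×2 + -1×1 = -1
C[0][1] = 0×2 + -1×1 = -1
C[1][0] = 1×2 + 2×1 = 4
C[1][1] = 1×2 + 2×1 = 4
Result: [[-1, -1], [4, 4]]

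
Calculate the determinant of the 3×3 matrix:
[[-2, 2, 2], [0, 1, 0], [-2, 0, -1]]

Expansion along first row:
det = -2·det([[1,0],[0,-1]]) - 2·det([[0,0],[-2,-1]]) + 2·det([[0,1],[-2,0]])
    = -2·(1·-1 - 0·0) - 2·(0·-1 - 0·-2) + 2·(0·0 - 1·-2)
    = -2·-1 - 2·0 + 2·2
    = 2 + 0 + 4 = 6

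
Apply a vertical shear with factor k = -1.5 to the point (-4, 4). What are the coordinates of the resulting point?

Shear matrix for vertical shear with factor k = -1.5:
[[1, 0], [-1.50, 1]]
Result: (-4, 4) → (-4, 10)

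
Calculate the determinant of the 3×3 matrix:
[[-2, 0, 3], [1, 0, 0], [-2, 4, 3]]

Expansion along first row:
det = -2·det([[0,0],[4,3]]) - 0·det([[1,0],[-2,3]]) + 3·det([[1,0],[-2,4]])
    = -2·(0·3 - 0·4) - 0·(1·3 - 0·-2) + 3·(1·4 - 0·-2)
    = -2·0 - 0·3 + 3·4
    = 0 + 0 + 12 = 12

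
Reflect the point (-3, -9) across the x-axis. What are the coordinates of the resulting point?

Reflection across x-axis: (-3, -9) → (-3, 9)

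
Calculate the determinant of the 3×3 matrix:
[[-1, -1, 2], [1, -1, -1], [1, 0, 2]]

Expansion along first row:
det = -1·det([[-1,-1],[0,2]]) - -1·det([[1,-1],[1,2]]) + 2·det([[1,-1],[1,0]])
    = -1·(-1·2 - -1·0) - -1·(1·2 - -1·1) + 2·(1·0 - -1·1)
    = -1·-2 - -1·3 + 2·1
    = 2 + 3 + 2 = 7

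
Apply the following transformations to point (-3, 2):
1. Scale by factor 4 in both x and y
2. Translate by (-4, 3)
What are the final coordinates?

Step 1: Scale (-3, 2) by 4 → (-12, 8)
Step 2: Translate by (-4, 3) → (-16, 11)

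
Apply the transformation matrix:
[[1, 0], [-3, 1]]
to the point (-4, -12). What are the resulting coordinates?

Matrix multiplication:
[[1, 0], [-3, 1]] × [-4, -12]ᵀ
= [(1)(-4) + (0)(-12), (-3)(-4) + (1)(-12)]ᵀ
= [-4, 0]ᵀ
Result: (-4, 0)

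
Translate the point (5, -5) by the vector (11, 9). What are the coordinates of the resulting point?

Translation by (11, 9) (homogeneous matrix [[1, 0, 11], [0, 1, 9], [0, 0, 1]]):
x' = 5 + 11 = 16
y' = -5 + 9 = 4
Result: (16, 4)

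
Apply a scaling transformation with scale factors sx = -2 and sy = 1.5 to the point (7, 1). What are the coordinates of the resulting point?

Scaling matrix:
[[-2, 0], [0, 1.50]]
Result: (7 × -2, 1 × 1.5) = (-14, 1.5)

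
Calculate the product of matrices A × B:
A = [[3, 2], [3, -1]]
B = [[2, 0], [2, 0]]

Matrix multiplication:
C[0][0] = 3×2 + 2×2 = 10
C[0][1] = 3×0 + 2×0 = 0
C[1][0] = 3×2 + -1×2 = 4
C[1][1] = 3×0 + -1×0 = 0
Result: [[10, 0], [4, 0]]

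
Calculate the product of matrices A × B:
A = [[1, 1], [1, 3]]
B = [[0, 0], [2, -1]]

Matrix multiplication:
C[0][0] = 1×0 + 1×2 = 2
C[0][1] = 1×0 + 1×-1 = -1
C[1][0] = 1×0 + 3×2 = 6
C[1][1] = 1×0 + 3×-1 = -3
Result: [[2, -1], [6, -3]]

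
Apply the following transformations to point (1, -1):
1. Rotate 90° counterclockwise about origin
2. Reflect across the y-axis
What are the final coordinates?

Step 1: Rotate 90° → (1, 1)
Step 2: Reflect across y-axis → (-1, 1)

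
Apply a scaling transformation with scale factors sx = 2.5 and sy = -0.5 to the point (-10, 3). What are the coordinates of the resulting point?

Scaling matrix:
[[2.50, 0], [0, -0.50]]
Result: (-10 × 2.5, 3 × -0.5) = (-25, -1.5)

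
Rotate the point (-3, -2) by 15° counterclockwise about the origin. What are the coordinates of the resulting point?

Rotation matrix for 15°: [[cos 15°, -sin 15°], [sin 15°, cos 15°]] ≈ [[0.965926, -0.258819], [0.258819, 0.965926]]
[[0.965926, -0.258819], [0.258819, 0.965926]] × [-3, -2]ᵀ ≈ [-2.3801, -2.7083]ᵀ
Result: (-2.3801, -2.7083)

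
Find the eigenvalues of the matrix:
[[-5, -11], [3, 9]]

Characteristic equation: det(A - λI) = 0
λ² - (trace)λ + (det) = 0
trace = -5 + 9 = 4, det = (-5)(9) - (-11)(3) = -12
λ² - (4)λ + (-12) = 0
λ = (4 ± √((4)² - 4·(-12))) / 2 = (4 ± √64) / 2
Solving: λ = -2, 6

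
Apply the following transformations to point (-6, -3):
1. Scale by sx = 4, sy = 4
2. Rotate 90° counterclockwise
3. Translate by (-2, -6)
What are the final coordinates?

Step 1: Scale → (-24, -12)
Step 2: Rotate 90° → (12, -24)
Step 3: Translate → (10, -30)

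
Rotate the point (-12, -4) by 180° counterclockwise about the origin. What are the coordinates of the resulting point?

Rotation matrix for 180°: [[cos 180°, -sin 180°], [sin 180°, cos 180°]] = [[-1, 0], [0, -1]]
[[-1, 0], [0, -1]] × [-12, -4]ᵀ = [12, 4]ᵀ
Result: (12, 4)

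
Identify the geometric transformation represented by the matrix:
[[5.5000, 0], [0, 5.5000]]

This matrix represents: uniform scaling by factor 5.5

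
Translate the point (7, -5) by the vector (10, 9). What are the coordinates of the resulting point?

Translation by (10, 9) (homogeneous matrix [[1, 0, 10], [0, 1, 9], [0, 0, 1]]):
x' = 7 + 10 = 17
y' = -5 + 9 = 4
Result: (17, 4)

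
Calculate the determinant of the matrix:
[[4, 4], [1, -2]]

For a 2×2 matrix [[a, b], [c, d]], det = ad - bc
det = (4)(-2) - (4)(1) = -8 - 4 = -12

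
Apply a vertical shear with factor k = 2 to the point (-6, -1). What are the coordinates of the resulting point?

Shear matrix for vertical shear with factor k = 2:
[[1, 0], [2, 1]]
Result: (-6, -1) → (-6, -13)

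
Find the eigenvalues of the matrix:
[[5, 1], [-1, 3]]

Characteristic equation: det(A - λI) = 0
λ² - (trace)λ + (det) = 0
trace = 5 + 3 = 8, det = (5)(3) - (1)(-1) = 16
λ² - (8)λ + (16) = 0
λ = (8 ± √((8)² - 4·(16))) / 2 = (8 ± √0) / 2
Solving: λ = 4, 4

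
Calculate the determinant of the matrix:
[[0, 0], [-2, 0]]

For a 2×2 matrix [[a, b], [c, d]], det = ad - bc
det = (0)(0) - (0)(-2) = 0 - 0 = 0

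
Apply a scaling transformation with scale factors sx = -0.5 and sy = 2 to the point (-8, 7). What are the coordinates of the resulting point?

Scaling matrix:
[[-0.50, 0], [0, 2]]
Result: (-8 × -0.5, 7 × 2) = (4, 14)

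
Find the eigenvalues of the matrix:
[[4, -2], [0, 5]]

Characteristic equation: det(A - λI) = 0
λ² - (trace)λ + (det) = 0
trace = 4 + 5 = 9, det = (4)(5) - (-2)(0) = 20
λ² - (9)λ + (20) = 0
λ = (9 ± √((9)² - 4·(20))) / 2 = (9 ± √1) / 2
Solving: λ = 4, 5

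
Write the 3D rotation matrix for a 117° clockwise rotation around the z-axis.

Rotation matrix for clockwise 117° around z-axis:
A clockwise rotation by 117° is a counterclockwise rotation by -117°.
cos(-117°) = -0.4540, sin(-117°) = -0.8910
Result: [[-0.4540, 0.8910, 0], [-0.8910, -0.4540, 0], [0, 0, 1]]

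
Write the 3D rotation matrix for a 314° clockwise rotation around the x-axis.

Rotation matrix for clockwise 314° around x-axis:
A clockwise rotation by 314° is a counterclockwise rotation by -314°.
cos(-314°) = 0.6947, sin(-314°) = 0.7193
Result: [[1, 0, 0], [0, 0.6947, -0.7193], [0, 0.7193, 0.6947]]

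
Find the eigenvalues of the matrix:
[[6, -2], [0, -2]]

Characteristic equation: det(A - λI) = 0
λ² - (trace)λ + (det) = 0
trace = 6 + -2 = 4, det = (6)(-2) - (-2)(0) = -12
λ² - (4)λ + (-12) = 0
λ = (4 ± √((4)² - 4·(-12))) / 2 = (4 ± √64) / 2
Solving: λ = -2, 6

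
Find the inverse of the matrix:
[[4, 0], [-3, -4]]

For [[a,b],[c,d]], inverse = (1/det)·[[d,-b],[-c,a]]
det = (4)(-4) - (0)(-3) = -16 - 0 = -16
Inverse = (1/-16)·[[-4, 0], [3, 4]]
= [[1/4, 0], [-3/16, -1/4]]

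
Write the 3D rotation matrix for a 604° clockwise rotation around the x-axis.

Rotation matrix for clockwise 604° around x-axis:
A clockwise rotation by 604° is a counterclockwise rotation by -604°.
cos(-604°) = -0.4384, sin(-604°) = 0.8988
Result: [[1, 0, 0], [0, -0.4384, -0.8988], [0, 0.8988, -0.4384]]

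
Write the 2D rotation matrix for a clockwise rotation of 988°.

Rotation matrix formula: [[cos θ, -sin θ], [sin θ, cos θ]]
A clockwise rotation by 988° is equivalent to a counterclockwise rotation by -988°.
For θ = -988°:
cos(-988°) = -0.0349
sin(-988°) = 0.9994
Result: [[-0.0349, -0.9994], [0.9994, -0.0349]]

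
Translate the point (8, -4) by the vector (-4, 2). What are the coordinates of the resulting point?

Translation by (-4, 2) (homogeneous matrix [[1, 0, -4], [0, 1, 2], [0, 0, 1]]):
x' = 8 + -4 = 4
y' = -4 + 2 = -2
Result: (4, -2)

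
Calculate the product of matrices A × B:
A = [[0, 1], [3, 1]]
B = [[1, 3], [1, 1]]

Matrix multiplication:
C[0][0] = 0×1 + 1×1 = 1
C[0][1] = 0×3 + 1×1 = 1
C[1][0] = 3×1 + 1×1 = 4
C[1][1] = 3×3 + 1×1 = 10
Result: [[1, 1], [4, 10]]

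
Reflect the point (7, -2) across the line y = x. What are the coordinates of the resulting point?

Reflection across line y = x: (7, -2) → (-2, 7)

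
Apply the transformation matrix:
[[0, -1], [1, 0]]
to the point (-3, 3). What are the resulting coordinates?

Matrix multiplication:
[[0, -1], [1, 0]] × [-3, 3]ᵀ
= [(0)(-3) + (-1)(3), (1)(-3) + (0)(3)]ᵀ
= [-3, -3]ᵀ
Result: (-3, -3)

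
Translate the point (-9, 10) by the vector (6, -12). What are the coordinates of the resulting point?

Translation by (6, -12) (homogeneous matrix [[1, 0, 6], [0, 1, -12], [0, 0, 1]]):
x' = -9 + 6 = -3
y' = 10 + -12 = -2
Result: (-3, -2)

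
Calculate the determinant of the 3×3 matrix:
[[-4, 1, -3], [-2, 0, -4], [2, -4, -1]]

Expansion along first row:
det = -4·det([[0,-4],[-4,-1]]) - 1·det([[-2,-4],[2,-1]]) + -3·det([[-2,0],[2,-4]])
    = -4·(0·-1 - -4·-4) - 1·(-2·-1 - -4·2) + -3·(-2·-4 - 0·2)
    = -4·-16 - 1·10 + -3·8
    = 64 + -10 + -24 = 30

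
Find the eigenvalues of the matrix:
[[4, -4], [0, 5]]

Characteristic equation: det(A - λI) = 0
λ² - (trace)λ + (det) = 0
trace = 4 + 5 = 9, det = (4)(5) - (-4)(0) = 20
λ² - (9)λ + (20) = 0
λ = (9 ± √((9)² - 4·(20))) / 2 = (9 ± √1) / 2
Solving: λ = 4, 5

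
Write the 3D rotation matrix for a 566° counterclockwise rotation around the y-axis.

Rotation matrix for counterclockwise 566° around y-axis:
cos(566°) = -0.8988, sin(566°) = -0.4384
Result: [[-0.8988, 0, -0.4384], [0, 1, 0], [0.4384, 0, -0.8988]]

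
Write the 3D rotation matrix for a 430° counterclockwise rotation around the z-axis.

Rotation matrix for counterclockwise 430° around z-axis:
cos(430°) = 0.3420, sin(430°) = 0.9397
Result: [[0.3420, -0.9397, 0], [0.9397, 0.3420, 0], [0, 0, 1]]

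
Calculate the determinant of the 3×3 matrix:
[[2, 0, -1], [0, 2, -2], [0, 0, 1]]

Expansion along first row:
det = 2·det([[2,-2],[0,1]]) - 0·det([[0,-2],[0,1]]) + -1·det([[0,2],[0,0]])
    = 2·(2·1 - -2·0) - 0·(0·1 - -2·0) + -1·(0·0 - 2·0)
    = 2·2 - 0·0 + -1·0
    = 4 + 0 + 0 = 4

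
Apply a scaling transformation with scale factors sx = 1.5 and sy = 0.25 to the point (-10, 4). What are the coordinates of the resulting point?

Scaling matrix:
[[1.50, 0], [0, 0.25]]
Result: (-10 × 1.5, 4 × 0.25) = (-15, 1)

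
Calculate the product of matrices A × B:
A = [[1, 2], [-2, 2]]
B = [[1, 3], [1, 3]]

Matrix multiplication:
C[0][0] = 1×1 + 2×1 = 3
C[0][1] = 1×3 + 2×3 = 9
C[1][0] = -2×1 + 2×1 = 0
C[1][1] = -2×3 + 2×3 = 0
Result: [[3, 9], [0, 0]]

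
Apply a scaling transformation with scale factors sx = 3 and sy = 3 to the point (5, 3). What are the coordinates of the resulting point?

Scaling matrix:
[[3, 0], [0, 3]]
Result: (5 × 3, 3 × 3) = (15, 9)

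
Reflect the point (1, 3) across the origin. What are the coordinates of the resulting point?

Reflection across origin: (1, 3) → (-1, -3)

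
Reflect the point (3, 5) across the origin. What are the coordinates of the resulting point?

Reflection across origin: (3, 5) → (-3, -5)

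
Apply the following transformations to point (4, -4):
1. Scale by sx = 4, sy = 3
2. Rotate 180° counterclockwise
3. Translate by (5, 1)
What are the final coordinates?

Step 1: Scale → (16, -12)
Step 2: Rotate 180° → (-16, 12)
Step 3: Translate → (-11, 13)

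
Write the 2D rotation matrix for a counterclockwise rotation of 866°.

Rotation matrix formula: [[cos θ, -sin θ], [sin θ, cos θ]]
For θ = 866°:
cos(866°) = -0.8290
sin(866°) = 0.5592
Result: [[-0.8290, -0.5592], [0.5592, -0.8290]]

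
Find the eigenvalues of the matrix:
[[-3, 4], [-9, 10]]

Characteristic equation: det(A - λI) = 0
λ² - (trace)λ + (det) = 0
trace = -3 + 10 = 7, det = (-3)(10) - (4)(-9) = 6
λ² - (7)λ + (6) = 0
λ = (7 ± √((7)² - 4·(6))) / 2 = (7 ± √25) / 2
Solving: λ = 1, 6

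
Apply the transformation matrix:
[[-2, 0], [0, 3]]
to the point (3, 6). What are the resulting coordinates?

Matrix multiplication:
[[-2, 0], [0, 3]] × [3, 6]ᵀ
= [(-2)(3) + (0)(6), (0)(3) + (3)(6)]ᵀ
= [-6, 18]ᵀ
Result: (-6, 18)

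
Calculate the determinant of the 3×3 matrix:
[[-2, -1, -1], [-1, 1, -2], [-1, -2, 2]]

Expansion along first row:
det = -2·det([[1,-2],[-2,2]]) - -1·det([[-1,-2],[-1,2]]) + -1·det([[-1,1],[-1,-2]])
    = -2·(1·2 - -2·-2) - -1·(-1·2 - -2·-1) + -1·(-1·-2 - 1·-1)
    = -2·-2 - -1·-4 + -1·3
    = 4 + -4 + -3 = -3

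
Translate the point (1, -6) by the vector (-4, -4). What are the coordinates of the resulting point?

Translation by (-4, -4) (homogeneous matrix [[1, 0, -4], [0, 1, -4], [0, 0, 1]]):
x' = 1 + -4 = -3
y' = -6 + -4 = -10
Result: (-3, -10)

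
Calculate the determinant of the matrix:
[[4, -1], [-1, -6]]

For a 2×2 matrix [[a, b], [c, d]], det = ad - bc
det = (4)(-6) - (-1)(-1) = -24 - 1 = -25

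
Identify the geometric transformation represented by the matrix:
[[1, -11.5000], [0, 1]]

This matrix represents: horizontal shear with factor -11.5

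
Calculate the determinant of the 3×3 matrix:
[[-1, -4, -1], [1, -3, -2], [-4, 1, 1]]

Expansion along first row:
det = -1·det([[-3,-2],[1,1]]) - -4·det([[1,-2],[-4,1]]) + -1·det([[1,-3],[-4,1]])
    = -1·(-3·1 - -2·1) - -4·(1·1 - -2·-4) + -1·(1·1 - -3·-4)
    = -1·-1 - -4·-7 + -1·-11
    = 1 + -28 + 11 = -16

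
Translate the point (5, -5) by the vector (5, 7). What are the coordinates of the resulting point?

Translation by (5, 7) (homogeneous matrix [[1, 0, 5], [0, 1, 7], [0, 0, 1]]):
x' = 5 + 5 = 10
y' = -5 + 7 = 2
Result: (10, 2)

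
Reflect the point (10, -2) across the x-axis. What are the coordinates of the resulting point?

Reflection across x-axis: (10, -2) → (10, 2)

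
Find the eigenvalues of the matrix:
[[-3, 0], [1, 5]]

Characteristic equation: det(A - λI) = 0
λ² - (trace)λ + (det) = 0
trace = -3 + 5 = 2, det = (-3)(5) - (0)(1) = -15
λ² - (2)λ + (-15) = 0
λ = (2 ± √((2)² - 4·(-15))) / 2 = (2 ± √64) / 2
Solving: λ = -3, 5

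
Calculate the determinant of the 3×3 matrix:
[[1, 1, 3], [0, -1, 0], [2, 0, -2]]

Expansion along first row:
det = 1·det([[-1,0],[0,-2]]) - 1·det([[0,0],[2,-2]]) + 3·det([[0,-1],[2,0]])
    = 1·(-1·-2 - 0·0) - 1·(0·-2 - 0·2) + 3·(0·0 - -1·2)
    = 1·2 - 1·0 + 3·2
    = 2 + 0 + 6 = 8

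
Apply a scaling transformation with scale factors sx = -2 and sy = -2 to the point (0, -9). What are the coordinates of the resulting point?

Scaling matrix:
[[-2, 0], [0, -2]]
Result: (0 × -2, -9 × -2) = (0, 18)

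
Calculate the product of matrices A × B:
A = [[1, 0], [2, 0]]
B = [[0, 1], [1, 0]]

Matrix multiplication:
C[0][0] = 1×0 + 0×1 = 0
C[0][1] = 1×1 + 0×0 = 1
C[1][0] = 2×0 + 0×1 = 0
C[1][1] = 2×1 + 0×0 = 2
Result: [[0, 1], [0, 2]]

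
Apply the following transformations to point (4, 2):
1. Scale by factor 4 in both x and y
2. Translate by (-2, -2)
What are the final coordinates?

Step 1: Scale (4, 2) by 4 → (16, 8)
Step 2: Translate by (-2, -2) → (14, 6)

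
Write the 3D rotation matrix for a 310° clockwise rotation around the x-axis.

Rotation matrix for clockwise 310° around x-axis:
A clockwise rotation by 310° is a counterclockwise rotation by -310°.
cos(-310°) = 0.6428, sin(-310°) = 0.7660
Result: [[1, 0, 0], [0, 0.6428, -0.7660], [0, 0.7660, 0.6428]]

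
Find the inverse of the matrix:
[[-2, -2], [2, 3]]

For [[a,b],[c,d]], inverse = (1/det)·[[d,-b],[-c,a]]
det = (-2)(3) - (-2)(2) = -6 - -4 = -2
Inverse = (1/-2)·[[3, 2], [-2, -2]]
= [[-3/2, -1], [1, 1]]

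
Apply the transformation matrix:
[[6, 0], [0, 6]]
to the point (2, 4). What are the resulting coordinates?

Matrix multiplication:
[[6, 0], [0, 6]] × [2, 4]ᵀ
= [(6)(2) + (0)(4), (0)(2) + (6)(4)]ᵀ
= [12, 24]ᵀ
Result: (12, 24)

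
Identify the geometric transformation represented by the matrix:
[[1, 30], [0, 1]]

This matrix represents: horizontal shear with factor 30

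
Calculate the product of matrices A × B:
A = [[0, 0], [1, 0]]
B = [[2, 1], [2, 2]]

Matrix multiplication:
C[0][0] = 0×2 + 0×2 = 0
C[0][1] = 0×1 + 0×2 = 0
C[1][0] = 1×2 + 0×2 = 2
C[1][1] = 1×1 + 0×2 = 1
Result: [[0, 0], [2, 1]]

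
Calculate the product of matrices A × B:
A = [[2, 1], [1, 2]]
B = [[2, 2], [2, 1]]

Matrix multiplication:
C[0][0] = 2×2 + 1×2 = 6
C[0][1] = 2×2 + 1×1 = 5
C[1][0] = 1×2 + 2×2 = 6
C[1][1] = 1×2 + 2×1 = 4
Result: [[6, 5], [6, 4]]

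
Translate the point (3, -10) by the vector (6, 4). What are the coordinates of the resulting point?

Translation by (6, 4) (homogeneous matrix [[1, 0, 6], [0, 1, 4], [0, 0, 1]]):
x' = 3 + 6 = 9
y' = -10 + 4 = -6
Result: (9, -6)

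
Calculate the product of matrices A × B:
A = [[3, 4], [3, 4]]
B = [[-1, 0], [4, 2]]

Matrix multiplication:
C[0][0] = 3×-1 + 4×4 = 13
C[0][1] = 3×0 + 4×2 = 8
C[1][0] = 3×-1 + 4×4 = 13
C[1][1] = 3×0 + 4×2 = 8
Result: [[13, 8], [13, 8]]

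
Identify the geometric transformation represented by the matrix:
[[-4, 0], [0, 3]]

This matrix represents: non-uniform scaling by sx = -4, sy = 3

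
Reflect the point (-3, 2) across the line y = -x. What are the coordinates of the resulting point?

Reflection across line y = -x: (-3, 2) → (-2, 3)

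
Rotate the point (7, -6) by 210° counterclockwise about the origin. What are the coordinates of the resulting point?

Rotation matrix for 210°: [[cos 210°, -sin 210°], [sin 210°, cos 210°]] ≈ [[-0.866025, 0.500000], [-0.500000, -0.866025]]
[[-0.866025, 0.500000], [-0.500000, -0.866025]] × [7, -6]ᵀ ≈ [-9.0622, 1.6962]ᵀ
Result: (-9.0622, 1.6962)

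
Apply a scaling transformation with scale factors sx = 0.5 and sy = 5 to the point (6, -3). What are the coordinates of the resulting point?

Scaling matrix:
[[0.50, 0], [0, 5]]
Result: (6 × 0.5, -3 × 5) = (3, -15)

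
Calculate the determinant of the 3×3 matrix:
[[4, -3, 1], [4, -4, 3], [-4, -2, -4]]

Expansion along first row:
det = 4·det([[-4,3],[-2,-4]]) - -3·det([[4,3],[-4,-4]]) + 1·det([[4,-4],[-4,-2]])
    = 4·(-4·-4 - 3·-2) - -3·(4·-4 - 3·-4) + 1·(4·-2 - -4·-4)
    = 4·22 - -3·-4 + 1·-24
    = 88 + -12 + -24 = 52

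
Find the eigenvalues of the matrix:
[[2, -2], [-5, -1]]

Characteristic equation: det(A - λI) = 0
λ² - (trace)λ + (det) = 0
trace = 2 + -1 = 1, det = (2)(-1) - (-2)(-5) = -12
λ² - (1)λ + (-12) = 0
λ = (1 ± √((1)² - 4·(-12))) / 2 = (1 ± √49) / 2
Solving: λ = -3, 4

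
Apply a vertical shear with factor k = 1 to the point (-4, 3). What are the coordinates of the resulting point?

Shear matrix for vertical shear with factor k = 1:
[[1, 0], [1, 1]]
Result: (-4, 3) → (-4, -1)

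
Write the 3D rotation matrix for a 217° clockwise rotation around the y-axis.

Rotation matrix for clockwise 217° around y-axis:
A clockwise rotation by 217° is a counterclockwise rotation by -217°.
cos(-217°) = -0.7986, sin(-217°) = 0.6018
Result: [[-0.7986, 0, 0.6018], [0, 1, 0], [-0.6018, 0, -0.7986]]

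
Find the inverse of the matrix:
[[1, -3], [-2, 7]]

For [[a,b],[c,d]], inverse = (1/det)·[[d,-b],[-c,a]]
det = (1)(7) - (-3)(-2) = 7 - 6 = 1
Inverse = [[7, 3], [2, 1]]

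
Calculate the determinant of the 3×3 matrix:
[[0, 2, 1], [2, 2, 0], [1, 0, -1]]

Expansion along first row:
det = 0·det([[2,0],[0,-1]]) - 2·det([[2,0],[1,-1]]) + 1·det([[2,2],[1,0]])
    = 0·(2·-1 - 0·0) - 2·(2·-1 - 0·1) + 1·(2·0 - 2·1)
    = 0·-2 - 2·-2 + 1·-2
    = 0 + 4 + -2 = 2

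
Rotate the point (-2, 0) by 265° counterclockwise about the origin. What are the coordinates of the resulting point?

Rotation matrix for 265°: [[cos 265°, -sin 265°], [sin 265°, cos 265°]] ≈ [[-0.087156, 0.996195], [-0.996195, -0.087156]]
[[-0.087156, 0.996195], [-0.996195, -0.087156]] × [-2, 0]ᵀ ≈ [0.1743, 1.9924]ᵀ
Result: (0.1743, 1.9924)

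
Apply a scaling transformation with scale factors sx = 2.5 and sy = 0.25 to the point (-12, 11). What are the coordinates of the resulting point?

Scaling matrix:
[[2.50, 0], [0, 0.25]]
Result: (-12 × 2.5, 11 × 0.25) = (-30, 2.75)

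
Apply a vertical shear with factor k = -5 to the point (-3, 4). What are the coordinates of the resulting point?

Shear matrix for vertical shear with factor k = -5:
[[1, 0], [-5, 1]]
Result: (-3, 4) → (-3, 19)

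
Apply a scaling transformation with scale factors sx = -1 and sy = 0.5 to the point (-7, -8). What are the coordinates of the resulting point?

Scaling matrix:
[[-1, 0], [0, 0.50]]
Result: (-7 × -1, -8 × 0.5) = (7, -4)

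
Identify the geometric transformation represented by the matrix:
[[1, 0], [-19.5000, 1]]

This matrix represents: vertical shear with factor -19.5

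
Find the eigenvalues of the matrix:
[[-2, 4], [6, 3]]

Characteristic equation: det(A - λI) = 0
λ² - (trace)λ + (det) = 0
trace = -2 + 3 = 1, det = (-2)(3) - (4)(6) = -30
λ² - (1)λ + (-30) = 0
λ = (1 ± √((1)² - 4·(-30))) / 2 = (1 ± √121) / 2
Solving: λ = -5, 6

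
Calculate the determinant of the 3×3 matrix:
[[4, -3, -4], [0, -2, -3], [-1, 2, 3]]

Expansion along first row:
det = 4·det([[-2,-3],[2,3]]) - -3·det([[0,-3],[-1,3]]) + -4·det([[0,-2],[-1,2]])
    = 4·(-2·3 - -3·2) - -3·(0·3 - -3·-1) + -4·(0·2 - -2·-1)
    = 4·0 - -3·-3 + -4·-2
    = 0 + -9 + 8 = -1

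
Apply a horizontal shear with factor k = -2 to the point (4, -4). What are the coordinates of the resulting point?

Shear matrix for horizontal shear with factor k = -2:
[[1, -2], [0, 1]]
Result: (4, -4) → (12, -4)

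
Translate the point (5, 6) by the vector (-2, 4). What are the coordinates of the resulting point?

Translation by (-2, 4) (homogeneous matrix [[1, 0, -2], [0, 1, 4], [0, 0, 1]]):
x' = 5 + -2 = 3
y' = 6 + 4 = 10
Result: (3, 10)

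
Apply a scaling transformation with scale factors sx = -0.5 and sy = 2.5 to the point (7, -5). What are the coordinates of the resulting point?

Scaling matrix:
[[-0.50, 0], [0, 2.50]]
Result: (7 × -0.5, -5 × 2.5) = (-3.5, -12.5)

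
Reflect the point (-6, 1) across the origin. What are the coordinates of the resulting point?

Reflection across origin: (-6, 1) → (6, -1)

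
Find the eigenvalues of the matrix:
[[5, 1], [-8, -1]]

Characteristic equation: det(A - λI) = 0
λ² - (trace)λ + (det) = 0
trace = 5 + -1 = 4, det = (5)(-1) - (1)(-8) = 3
λ² - (4)λ + (3) = 0
λ = (4 ± √((4)² - 4·(3))) / 2 = (4 ± √4) / 2
Solving: λ = 1, 3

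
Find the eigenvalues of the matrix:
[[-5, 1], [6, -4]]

Characteristic equation: det(A - λI) = 0
λ² - (trace)λ + (det) = 0
trace = -5 + -4 = -9, det = (-5)(-4) - (1)(6) = 14
λ² - (-9)λ + (14) = 0
λ = (-9 ± √((-9)² - 4·(14))) / 2 = (-9 ± √25) / 2
Solving: λ = -7, -2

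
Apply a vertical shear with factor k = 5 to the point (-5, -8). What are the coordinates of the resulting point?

Shear matrix for vertical shear with factor k = 5:
[[1, 0], [5, 1]]
Result: (-5, -8) → (-5, -33)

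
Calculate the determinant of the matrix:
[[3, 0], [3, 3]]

For a 2×2 matrix [[a, b], [c, d]], det = ad - bc
det = (3)(3) - (0)(3) = 9 - 0 = 9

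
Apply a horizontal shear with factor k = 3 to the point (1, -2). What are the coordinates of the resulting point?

Shear matrix for horizontal shear with factor k = 3:
[[1, 3], [0, 1]]
Result: (1, -2) → (-5, -2)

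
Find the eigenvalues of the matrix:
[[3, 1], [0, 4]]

Characteristic equation: det(A - λI) = 0
λ² - (trace)λ + (det) = 0
trace = 3 + 4 = 7, det = (3)(4) - (1)(0) = 12
λ² - (7)λ + (12) = 0
λ = (7 ± √((7)² - 4·(12))) / 2 = (7 ± √1) / 2
Solving: λ = 3, 4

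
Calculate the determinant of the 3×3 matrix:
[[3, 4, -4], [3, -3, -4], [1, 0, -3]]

Expansion along first row:
det = 3·det([[-3,-4],[0,-3]]) - 4·det([[3,-4],[1,-3]]) + -4·det([[3,-3],[1,0]])
    = 3·(-3·-3 - -4·0) - 4·(3·-3 - -4·1) + -4·(3·0 - -3·1)
    = 3·9 - 4·-5 + -4·3
    = 27 + 20 + -12 = 35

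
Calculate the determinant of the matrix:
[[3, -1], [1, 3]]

For a 2×2 matrix [[a, b], [c, d]], det = ad - bc
det = (3)(3) - (-1)(1) = 9 - -1 = 10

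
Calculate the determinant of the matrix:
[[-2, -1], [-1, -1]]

For a 2×2 matrix [[a, b], [c, d]], det = ad - bc
det = (-2)(-1) - (-1)(-1) = 2 - 1 = 1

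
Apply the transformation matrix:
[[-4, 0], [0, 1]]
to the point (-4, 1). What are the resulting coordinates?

Matrix multiplication:
[[-4, 0], [0, 1]] × [-4, 1]ᵀ
= [(-4)(-4) + (0)(1), (0)(-4) + (1)(1)]ᵀ
= [16, 1]ᵀ
Result: (16, 1)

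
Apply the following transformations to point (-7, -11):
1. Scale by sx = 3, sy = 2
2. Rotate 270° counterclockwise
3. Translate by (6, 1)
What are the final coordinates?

Step 1: Scale → (-21, -22)
Step 2: Rotate 270° → (-22, 21)
Step 3: Translate → (-16, 22)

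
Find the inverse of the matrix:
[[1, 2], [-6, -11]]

For [[a,b],[c,d]], inverse = (1/det)·[[d,-b],[-c,a]]
det = (1)(-11) - (2)(-6) = -11 - -12 = 1
Inverse = [[-11, -2], [6, 1]]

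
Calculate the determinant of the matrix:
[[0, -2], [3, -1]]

For a 2×2 matrix [[a, b], [c, d]], det = ad - bc
det = (0)(-1) - (-2)(3) = 0 - -6 = 6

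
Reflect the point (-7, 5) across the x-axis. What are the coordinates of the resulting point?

Reflection across x-axis: (-7, 5) → (-7, -5)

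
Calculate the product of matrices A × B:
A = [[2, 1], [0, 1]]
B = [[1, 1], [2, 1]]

Matrix multiplication:
C[0][0] = 2×1 + 1×2 = 4
C[0][1] = 2×1 + 1×1 = 3
C[1][0] = 0×1 + 1×2 = 2
C[1][1] = 0×1 + 1×1 = 1
Result: [[4, 3], [2, 1]]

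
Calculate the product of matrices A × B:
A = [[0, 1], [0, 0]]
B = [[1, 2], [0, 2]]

Matrix multiplication:
C[0][0] = 0×1 + 1×0 = 0
C[0][1] = 0×2 + 1×2 = 2
C[1][0] = 0×1 + 0×0 = 0
C[1][1] = 0×2 + 0×2 = 0
Result: [[0, 2], [0, 0]]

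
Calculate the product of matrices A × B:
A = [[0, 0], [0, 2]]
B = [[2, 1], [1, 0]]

Matrix multiplication:
C[0][0] = 0×2 + 0×1 = 0
C[0][1] = 0×1 + 0×0 = 0
C[1][0] = 0×2 + 2×1 = 2
C[1][1] = 0×1 + 2×0 = 0
Result: [[0, 0], [2, 0]]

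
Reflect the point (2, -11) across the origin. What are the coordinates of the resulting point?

Reflection across origin: (2, -11) → (-2, 11)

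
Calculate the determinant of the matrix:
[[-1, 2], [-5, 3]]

For a 2×2 matrix [[a, b], [c, d]], det = ad - bc
det = (-1)(3) - (2)(-5) = -3 - -10 = 7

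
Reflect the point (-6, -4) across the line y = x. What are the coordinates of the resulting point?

Reflection across line y = x: (-6, -4) → (-4, -6)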